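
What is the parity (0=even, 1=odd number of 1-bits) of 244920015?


0b1110100110010010111011001111 has 17 ones => parity 1

1


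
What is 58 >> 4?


0b111010 >> 4 = 0b11 = 3

3


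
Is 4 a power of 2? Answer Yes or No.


0b100. Only one bit set => Yes

Yes


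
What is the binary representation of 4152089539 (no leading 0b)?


4152089539 = 11110111011110111101101111000011 in binary

11110111011110111101101111000011


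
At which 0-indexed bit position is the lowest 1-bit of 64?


0b1000000. Lowest set bit at position 6

6


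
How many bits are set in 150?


0b10010110 has 4 set bits

4


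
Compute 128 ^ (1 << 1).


128 ^ (1 << 1) = 128 ^ 2 = 130

130


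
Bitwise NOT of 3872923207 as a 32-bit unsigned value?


~0b11100110110110000001111001000111 = 0b11001001001111110000110111000 = 422044088 (32-bit unsigned)

422044088


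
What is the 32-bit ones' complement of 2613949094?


2613949094 ^ 4294967295 = 1681018201

1681018201


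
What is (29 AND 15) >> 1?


Step 1: 29 & 15 = 13
Step 2: 13 >> 1 = 6

6


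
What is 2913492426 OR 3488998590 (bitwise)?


0b10101101101010000101110111001010 | 0b11001111111101011110010010111110 = 0b11101111111111011111110111111110 = 4026400254

4026400254


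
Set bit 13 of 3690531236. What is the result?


3690531236 | (1 << 13) = 3690531236 | 8192 = 3690539428

3690539428


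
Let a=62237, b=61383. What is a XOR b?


62237 ^ 61383 = 7386

7386


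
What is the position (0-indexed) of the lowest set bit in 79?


0b1001111. Lowest set bit at position 0

0


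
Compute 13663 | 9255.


0b11010101011111 | 0b10010000100111 = 0b11010101111111 = 13695

13695


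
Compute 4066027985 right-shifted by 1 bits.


0b11110010010110101010100111010001 >> 1 = 0b1111001001011010101010011101000 = 2033013992

2033013992


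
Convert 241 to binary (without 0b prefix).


241 = 11110001 in binary

11110001


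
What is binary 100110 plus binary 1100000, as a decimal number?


100110 + 1100000 = 10000110 = 134

134


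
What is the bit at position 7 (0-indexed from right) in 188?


0b10111100, position 7 = 1

1


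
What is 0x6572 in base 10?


6572 hex = 25970 decimal

25970


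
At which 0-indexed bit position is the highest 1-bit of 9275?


0b10010000111011. Highest set bit at position 13

13


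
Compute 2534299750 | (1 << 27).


2534299750 | (1 << 27) = 2534299750 | 134217728 = 2668517478

2668517478


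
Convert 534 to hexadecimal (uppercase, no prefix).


534 = 216 hex

216


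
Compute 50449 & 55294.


0b1100010100010001 & 0b1101011111111110 = 0b1100010100010000 = 50448

50448


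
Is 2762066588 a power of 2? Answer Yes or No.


0b10100100101000011100101010011100. Multiple bits set => No

No


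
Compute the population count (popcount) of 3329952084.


0b11000110011110110000100101010100 has 15 set bits

15


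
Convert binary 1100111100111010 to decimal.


1100111100111010 in decimal = 53050

53050


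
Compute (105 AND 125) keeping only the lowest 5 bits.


Step 1: 105 & 125 = 105
Step 2: 105 & 31 = 9

9


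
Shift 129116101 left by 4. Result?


0b111101100100010011111000101 << 4 = 0b1111011001000100111110001010000 = 2065857616

2065857616


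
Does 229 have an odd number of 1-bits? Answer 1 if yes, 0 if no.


0b11100101 has 5 ones => parity 1

1


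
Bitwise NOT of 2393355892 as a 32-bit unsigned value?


~0b10001110101001111011011001110100 = 0b1110001010110000100100110001011 = 1901611403 (32-bit unsigned)

1901611403


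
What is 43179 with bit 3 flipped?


43179 ^ (1 << 3) = 43179 ^ 8 = 43171

43171


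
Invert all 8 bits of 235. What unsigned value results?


235 ^ 255 = 20

20


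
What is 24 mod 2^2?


24 & 3 = 0

0


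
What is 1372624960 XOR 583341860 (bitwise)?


0b1010001110100001001100001000000 ^ 0b100010110001010001011100100100 = 0b1110011000101011000111101100100 = 1930792804

1930792804


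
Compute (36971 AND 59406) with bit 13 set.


Step 1: 36971 & 59406 = 32778
Step 2: 32778 | (1 << 13) = 32778 | 8192 = 40970

40970


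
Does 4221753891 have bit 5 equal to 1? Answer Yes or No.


0b11111011101000101101101000100011, bit 5 = 1. Yes

Yes


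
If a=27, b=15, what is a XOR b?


27 ^ 15 = 20

20


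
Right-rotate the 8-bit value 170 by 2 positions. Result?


Rotate 0b10101010 right by 2 (8-bit) = 0b10101010 = 170

170


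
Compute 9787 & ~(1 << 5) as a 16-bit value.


9787 & ~(1 << 5) = 9755

9755


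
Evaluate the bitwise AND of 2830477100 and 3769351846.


0b10101000101101011010011100101100 & 0b11100000101010111011111010100110 = 0b10100000101000011010011000100100 = 2694948388

2694948388


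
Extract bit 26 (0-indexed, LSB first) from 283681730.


0b10000111010001010001111000010, position 26 = 0

0


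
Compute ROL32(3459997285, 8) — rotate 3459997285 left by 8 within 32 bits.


Rotate 0b11001110001110110101111001100101 left by 8 (32-bit) = 0b111011010111100110010111001110 = 996042190

996042190


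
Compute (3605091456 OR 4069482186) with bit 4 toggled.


Step 1: 3605091456 | 4069482186 = 4142882506
Step 2: 4142882506 ^ (1 << 4) = 4142882506 ^ 16 = 4142882522

4142882522


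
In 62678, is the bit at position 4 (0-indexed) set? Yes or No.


0b1111010011010110, bit 4 = 1. Yes

Yes


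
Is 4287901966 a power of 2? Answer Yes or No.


0b11111111100101000011000100001110. Multiple bits set => No

No


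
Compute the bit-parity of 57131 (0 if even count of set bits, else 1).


0b1101111100101011 has 11 ones => parity 1

1


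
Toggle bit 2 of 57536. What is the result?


57536 ^ (1 << 2) = 57536 ^ 4 = 57540

57540


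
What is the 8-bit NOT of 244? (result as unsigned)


~0b11110100 = 0b1011 = 11 (8-bit unsigned)

11


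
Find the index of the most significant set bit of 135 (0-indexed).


0b10000111. Highest set bit at position 7

7


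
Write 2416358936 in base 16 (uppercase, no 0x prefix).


2416358936 = 9006B618 hex

9006B618


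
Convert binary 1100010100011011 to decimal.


1100010100011011 in decimal = 50459

50459


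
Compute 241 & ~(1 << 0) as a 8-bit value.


241 & ~(1 << 0) = 240

240


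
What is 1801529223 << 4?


0b1101011011000010010011110000111 << 4 = 0b11010110110000100100111100001110000 = 28824467568

28824467568


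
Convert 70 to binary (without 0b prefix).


70 = 1000110 in binary

1000110


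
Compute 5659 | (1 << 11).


5659 | (1 << 11) = 5659 | 2048 = 7707

7707


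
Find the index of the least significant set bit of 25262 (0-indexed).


0b110001010101110. Lowest set bit at position 1

1


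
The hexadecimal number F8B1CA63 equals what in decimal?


F8B1CA63 hex = 4172401251 decimal

4172401251


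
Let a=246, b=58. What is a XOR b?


246 ^ 58 = 204

204


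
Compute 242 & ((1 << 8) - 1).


242 & 255 = 242

242


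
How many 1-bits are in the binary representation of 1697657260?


0b1100101001100000011000110101100 has 13 set bits

13


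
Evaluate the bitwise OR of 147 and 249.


0b10010011 | 0b11111001 = 0b11111011 = 251

251


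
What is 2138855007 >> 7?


0b1111111011111000101011001011111 >> 7 = 0b111111101111100010101100 = 16709804

16709804


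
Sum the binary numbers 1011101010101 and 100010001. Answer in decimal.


1011101010101 + 100010001 = 1100001100110 = 6246

6246


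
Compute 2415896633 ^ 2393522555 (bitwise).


0b10001111111111111010100000111001 ^ 0b10001110101010100100000101111011 = 0b1010101011110100101000010 = 22407490

22407490


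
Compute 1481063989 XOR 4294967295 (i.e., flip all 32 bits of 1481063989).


1481063989 ^ 4294967295 = 2813903306

2813903306


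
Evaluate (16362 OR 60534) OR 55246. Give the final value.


Step 1: 16362 | 60534 = 65534
Step 2: 65534 | 55246 = 65534

65534


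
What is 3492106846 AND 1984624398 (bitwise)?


0b11010000001001010101001001011110 & 0b1110110010010101111011100001110 = 0b1010000000000000101001000001110 = 1342198286

1342198286


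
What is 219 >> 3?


0b11011011 >> 3 = 0b11011 = 27

27


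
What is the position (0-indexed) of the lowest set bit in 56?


0b111000. Lowest set bit at position 3

3


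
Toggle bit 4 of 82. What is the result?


82 ^ (1 << 4) = 82 ^ 16 = 66

66


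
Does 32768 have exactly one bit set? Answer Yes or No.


0b1000000000000000. Only one bit set => Yes

Yes


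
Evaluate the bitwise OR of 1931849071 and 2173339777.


0b1110011001001011010110101101111 | 0b10000001100010101000100010000001 = 0b11110011101011111010110111101111 = 4088376815

4088376815


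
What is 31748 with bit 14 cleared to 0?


31748 & ~(1 << 14) = 15364

15364


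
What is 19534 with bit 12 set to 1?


19534 | (1 << 12) = 19534 | 4096 = 23630

23630


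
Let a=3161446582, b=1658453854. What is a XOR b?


3161446582 ^ 1658453854 = 3736479720

3736479720


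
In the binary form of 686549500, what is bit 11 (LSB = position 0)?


0b101000111010111110100111111100, position 11 = 1

1


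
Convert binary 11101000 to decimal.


11101000 in decimal = 232

232


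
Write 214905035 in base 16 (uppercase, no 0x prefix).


214905035 = CCF30CB hex

CCF30CB


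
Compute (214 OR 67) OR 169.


Step 1: 214 | 67 = 215
Step 2: 215 | 169 = 255

255


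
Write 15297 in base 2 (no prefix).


15297 = 11101111000001 in binary

11101111000001


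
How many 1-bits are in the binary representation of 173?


0b10101101 has 5 set bits

5


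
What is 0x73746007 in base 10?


73746007 hex = 1937006599 decimal

1937006599


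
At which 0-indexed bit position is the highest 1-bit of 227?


0b11100011. Highest set bit at position 7

7


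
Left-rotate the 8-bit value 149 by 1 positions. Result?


Rotate 0b10010101 left by 1 (8-bit) = 0b101011 = 43

43


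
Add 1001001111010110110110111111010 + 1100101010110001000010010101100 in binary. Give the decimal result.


1001001111010110110110111111010 + 1100101010110001000010010101100 = 10101111010000111111001010100110 = 2940465830

2940465830


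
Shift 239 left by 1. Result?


0b11101111 << 1 = 0b111011110 = 478

478


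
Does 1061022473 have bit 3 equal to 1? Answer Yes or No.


0b111111001111011110101100001001, bit 3 = 1. Yes

Yes


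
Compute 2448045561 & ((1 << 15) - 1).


2448045561 & 32767 = 13817

13817


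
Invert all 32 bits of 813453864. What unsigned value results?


813453864 ^ 4294967295 = 3481513431

3481513431


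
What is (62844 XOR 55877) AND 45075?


Step 1: 62844 ^ 55877 = 12089
Step 2: 12089 & 45075 = 8209

8209


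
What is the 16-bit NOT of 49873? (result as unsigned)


~0b1100001011010001 = 0b11110100101110 = 15662 (16-bit unsigned)

15662


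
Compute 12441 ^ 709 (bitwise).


0b11000010011001 ^ 0b1011000101 = 0b11001001011100 = 12892

12892


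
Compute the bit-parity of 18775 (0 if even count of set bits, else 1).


0b100100101010111 has 8 ones => parity 0

0


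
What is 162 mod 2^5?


162 & 31 = 2

2


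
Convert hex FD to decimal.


FD hex = 253 decimal

253


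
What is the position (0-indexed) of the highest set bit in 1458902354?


0b1010110111101010001010101010010. Highest set bit at position 30

30


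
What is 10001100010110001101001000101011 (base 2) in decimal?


10001100010110001101001000101011 in decimal = 2354631211

2354631211


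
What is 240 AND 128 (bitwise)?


0b11110000 & 0b10000000 = 0b10000000 = 128

128


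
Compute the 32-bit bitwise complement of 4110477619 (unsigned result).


~0b11110101000000001110100100110011 = 0b1010111111110001011011001100 = 184489676 (32-bit unsigned)

184489676


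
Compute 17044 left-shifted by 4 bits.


0b100001010010100 << 4 = 0b1000010100101000000 = 272704

272704


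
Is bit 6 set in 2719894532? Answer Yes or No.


0b10100010000111100100110000000100, bit 6 = 0. No

No


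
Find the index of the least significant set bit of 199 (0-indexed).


0b11000111. Lowest set bit at position 0

0


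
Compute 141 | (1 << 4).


141 | (1 << 4) = 141 | 16 = 157

157


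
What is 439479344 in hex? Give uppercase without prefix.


439479344 = 1A31EC30 hex

1A31EC30


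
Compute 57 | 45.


0b111001 | 0b101101 = 0b111101 = 61

61


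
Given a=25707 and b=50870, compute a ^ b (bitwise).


25707 ^ 50870 = 41693

41693


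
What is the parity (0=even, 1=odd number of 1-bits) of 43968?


0b1010101111000000 has 7 ones => parity 1

1


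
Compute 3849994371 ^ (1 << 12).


3849994371 ^ (1 << 12) = 3849994371 ^ 4096 = 3849998467

3849998467


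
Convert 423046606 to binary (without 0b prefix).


423046606 = 11001001101110010110111001110 in binary

11001001101110010110111001110


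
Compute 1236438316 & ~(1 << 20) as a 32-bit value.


1236438316 & ~(1 << 20) = 1235389740

1235389740


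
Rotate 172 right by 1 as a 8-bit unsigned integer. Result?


Rotate 0b10101100 right by 1 (8-bit) = 0b1010110 = 86

86


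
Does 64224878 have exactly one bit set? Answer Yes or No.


0b11110100111111111001101110. Multiple bits set => No

No


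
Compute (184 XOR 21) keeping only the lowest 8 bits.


Step 1: 184 ^ 21 = 173
Step 2: 173 & 255 = 173

173


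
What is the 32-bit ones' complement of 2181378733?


2181378733 ^ 4294967295 = 2113588562

2113588562


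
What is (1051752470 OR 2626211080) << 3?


Step 1: 1051752470 | 2626211080 = 3199794462
Step 2: 3199794462 << 3 = 25598355696

25598355696


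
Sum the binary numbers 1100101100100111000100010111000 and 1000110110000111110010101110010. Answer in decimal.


1100101100100111000100010111000 + 1000110110000111110010101110010 = 10101100010101110110111000101010 = 2891410986

2891410986


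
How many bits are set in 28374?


0b110111011010110 has 10 set bits

10


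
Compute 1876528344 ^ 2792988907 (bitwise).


0b1101111110110011000110011011000 ^ 0b10100110011110011010000011101011 = 0b11001001101000000010110000110011 = 3382717491

3382717491


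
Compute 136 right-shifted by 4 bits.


0b10001000 >> 4 = 0b1000 = 8

8


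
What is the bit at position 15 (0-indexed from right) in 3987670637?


0b11101101101011110000011001101101, position 15 = 0

0


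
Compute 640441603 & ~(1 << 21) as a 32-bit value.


640441603 & ~(1 << 21) = 638344451

638344451


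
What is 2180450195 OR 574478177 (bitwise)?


0b10000001111101110000011110010011 | 0b100010001111011101011101100001 = 0b10100011111111111101011111110011 = 2751453171

2751453171


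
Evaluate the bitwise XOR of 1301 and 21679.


0b10100010101 ^ 0b101010010101111 = 0b101000110111010 = 20922

20922


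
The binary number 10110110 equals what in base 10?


10110110 in decimal = 182

182


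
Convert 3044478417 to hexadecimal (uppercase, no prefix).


3044478417 = B5770DD1 hex

B5770DD1


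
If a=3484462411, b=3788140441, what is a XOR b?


3484462411 ^ 3788140441 = 779797202

779797202


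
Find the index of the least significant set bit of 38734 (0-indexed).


0b1001011101001110. Lowest set bit at position 1

1


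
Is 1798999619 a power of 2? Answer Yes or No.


0b1101011001110101000111001000011. Multiple bits set => No

No


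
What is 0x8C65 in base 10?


8C65 hex = 35941 decimal

35941


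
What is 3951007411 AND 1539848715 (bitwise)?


0b11101011011111111001011010110011 & 0b1011011110010000011101000001011 = 0b1001011010010000001001000000011 = 1263014403

1263014403


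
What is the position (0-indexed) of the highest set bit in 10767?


0b10101000001111. Highest set bit at position 13

13


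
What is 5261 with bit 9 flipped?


5261 ^ (1 << 9) = 5261 ^ 512 = 5773

5773


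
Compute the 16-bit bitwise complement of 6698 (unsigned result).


~0b1101000101010 = 0b1110010111010101 = 58837 (16-bit unsigned)

58837


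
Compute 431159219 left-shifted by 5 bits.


0b11001101100101111011110110011 << 5 = 0b1100110110010111101111011001100000 = 13797095008

13797095008


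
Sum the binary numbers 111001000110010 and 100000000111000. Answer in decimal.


111001000110010 + 100000000111000 = 1011001001101010 = 45674

45674


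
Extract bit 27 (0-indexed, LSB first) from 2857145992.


0b10101010010011001001011010001000, position 27 = 1

1


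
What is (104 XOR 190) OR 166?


Step 1: 104 ^ 190 = 214
Step 2: 214 | 166 = 246

246


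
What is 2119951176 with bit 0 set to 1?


2119951176 | (1 << 0) = 2119951176 | 1 = 2119951177

2119951177


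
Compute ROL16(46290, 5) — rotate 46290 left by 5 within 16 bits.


Rotate 0b1011010011010010 left by 5 (16-bit) = 0b1001101001010110 = 39510

39510


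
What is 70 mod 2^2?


70 & 3 = 2

2


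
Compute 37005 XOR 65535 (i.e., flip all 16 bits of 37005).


37005 ^ 65535 = 28530

28530


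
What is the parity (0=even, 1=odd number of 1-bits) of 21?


0b10101 has 3 ones => parity 1

1


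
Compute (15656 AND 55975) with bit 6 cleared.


Step 1: 15656 & 55975 = 6176
Step 2: 6176 & ~(1 << 6) = 6176

6176


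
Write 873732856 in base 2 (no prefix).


873732856 = 110100000101000001101011111000 in binary

110100000101000001101011111000


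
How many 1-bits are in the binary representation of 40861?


0b1001111110011101 has 11 set bits

11


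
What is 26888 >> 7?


0b110100100001000 >> 7 = 0b11010010 = 210

210


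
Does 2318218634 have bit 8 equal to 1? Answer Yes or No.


0b10001010001011010011010110001010, bit 8 = 1. Yes

Yes


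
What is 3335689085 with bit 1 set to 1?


3335689085 | (1 << 1) = 3335689085 | 2 = 3335689087

3335689087


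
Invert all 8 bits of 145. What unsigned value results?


145 ^ 255 = 110

110


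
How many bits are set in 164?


0b10100100 has 3 set bits

3


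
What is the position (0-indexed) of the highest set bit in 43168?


0b1010100010100000. Highest set bit at position 15

15


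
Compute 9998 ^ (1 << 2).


9998 ^ (1 << 2) = 9998 ^ 4 = 9994

9994


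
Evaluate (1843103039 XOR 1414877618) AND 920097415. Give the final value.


Step 1: 1843103039 ^ 1414877618 = 965661837
Step 2: 965661837 & 920097415 = 814125189

814125189


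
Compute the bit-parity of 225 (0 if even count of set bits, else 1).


0b11100001 has 4 ones => parity 0

0


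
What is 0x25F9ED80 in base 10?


25F9ED80 hex = 637136256 decimal

637136256


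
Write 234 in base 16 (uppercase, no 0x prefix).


234 = EA hex

EA


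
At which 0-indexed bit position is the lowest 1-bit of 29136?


0b111000111010000. Lowest set bit at position 4

4


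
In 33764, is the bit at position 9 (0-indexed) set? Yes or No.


0b1000001111100100, bit 9 = 1. Yes

Yes


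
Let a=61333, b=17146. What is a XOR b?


61333 ^ 17146 = 44399

44399


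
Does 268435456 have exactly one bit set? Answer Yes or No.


0b10000000000000000000000000000. Only one bit set => Yes

Yes


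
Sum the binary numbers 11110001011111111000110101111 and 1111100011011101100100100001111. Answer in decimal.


11110001011111111000110101111 + 1111100011011101100100100001111 = 10011010100111101011101010111110 = 2594093758

2594093758


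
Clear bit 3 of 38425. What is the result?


38425 & ~(1 << 3) = 38417

38417


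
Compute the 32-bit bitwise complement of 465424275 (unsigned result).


~0b11011101111011100111110010011 = 0b11100100010000100011000001101100 = 3829543020 (32-bit unsigned)

3829543020


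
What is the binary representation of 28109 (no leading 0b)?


28109 = 110110111001101 in binary

110110111001101


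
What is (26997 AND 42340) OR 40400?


Step 1: 26997 & 42340 = 8548
Step 2: 8548 | 40400 = 48628

48628


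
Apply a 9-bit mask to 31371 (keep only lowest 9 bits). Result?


31371 & 511 = 139

139


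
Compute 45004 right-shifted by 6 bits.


0b1010111111001100 >> 6 = 0b1010111111 = 703

703


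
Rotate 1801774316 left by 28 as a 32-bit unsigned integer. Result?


Rotate 0b1101011011001001110010011101100 left by 28 (32-bit) = 0b11000110101101100100111001001110 = 3333836366

3333836366


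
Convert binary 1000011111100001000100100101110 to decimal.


1000011111100001000100100101110 in decimal = 1139837230

1139837230


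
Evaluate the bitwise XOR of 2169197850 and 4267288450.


0b10000001010010110101010100011010 ^ 0b11111110010110011010011110000010 = 0b1111111000100101111001010011000 = 2131948184

2131948184


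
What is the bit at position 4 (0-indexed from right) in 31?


0b11111, position 4 = 1

1


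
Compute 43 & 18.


0b101011 & 0b10010 = 0b10 = 2

2


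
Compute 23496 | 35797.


0b101101111001000 | 0b1000101111010101 = 0b1101101111011101 = 56285

56285


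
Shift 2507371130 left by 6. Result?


0b10010101011100110111001001111010 << 6 = 0b10010101011100110111001001111010000000 = 160471752320

160471752320


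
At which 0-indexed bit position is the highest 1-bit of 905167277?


0b110101111100111100000110101101. Highest set bit at position 29

29


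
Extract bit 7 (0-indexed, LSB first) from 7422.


0b1110011111110, position 7 = 1

1


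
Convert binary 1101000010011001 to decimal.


1101000010011001 in decimal = 53401

53401


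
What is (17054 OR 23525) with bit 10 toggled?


Step 1: 17054 | 23525 = 23551
Step 2: 23551 ^ (1 << 10) = 23551 ^ 1024 = 24575

24575


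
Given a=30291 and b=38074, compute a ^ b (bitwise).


30291 ^ 38074 = 58089

58089


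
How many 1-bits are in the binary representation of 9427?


0b10010011010011 has 7 set bits

7


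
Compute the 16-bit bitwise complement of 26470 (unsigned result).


~0b110011101100110 = 0b1001100010011001 = 39065 (16-bit unsigned)

39065


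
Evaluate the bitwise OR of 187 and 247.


0b10111011 | 0b11110111 = 0b11111111 = 255

255


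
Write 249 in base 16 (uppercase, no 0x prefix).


249 = F9 hex

F9


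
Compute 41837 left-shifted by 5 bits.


0b1010001101101101 << 5 = 0b101000110110110100000 = 1338784

1338784


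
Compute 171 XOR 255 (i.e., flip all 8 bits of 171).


171 ^ 255 = 84

84


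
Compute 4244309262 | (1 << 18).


4244309262 | (1 << 18) = 4244309262 | 262144 = 4244571406

4244571406


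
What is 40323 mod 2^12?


40323 & 4095 = 3459

3459


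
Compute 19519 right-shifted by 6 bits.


0b100110000111111 >> 6 = 0b100110000 = 304

304


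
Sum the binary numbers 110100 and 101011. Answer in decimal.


110100 + 101011 = 1011111 = 95

95


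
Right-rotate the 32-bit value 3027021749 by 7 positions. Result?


Rotate 0b10110100011011001010111110110101 right by 7 (32-bit) = 0b1101011011010001101100101011111 = 1802033503

1802033503


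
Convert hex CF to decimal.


CF hex = 207 decimal

207


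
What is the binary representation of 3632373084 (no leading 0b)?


3632373084 = 11011000100000011001110101011100 in binary

11011000100000011001110101011100


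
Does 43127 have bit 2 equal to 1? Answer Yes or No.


0b1010100001110111, bit 2 = 1. Yes

Yes


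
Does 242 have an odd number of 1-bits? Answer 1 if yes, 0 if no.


0b11110010 has 5 ones => parity 1

1


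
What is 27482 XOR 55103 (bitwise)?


0b110101101011010 ^ 0b1101011100111111 = 0b1011110001100101 = 48229

48229


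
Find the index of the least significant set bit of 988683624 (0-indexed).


0b111010111011100001110101101000. Lowest set bit at position 3

3


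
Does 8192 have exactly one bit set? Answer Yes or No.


0b10000000000000. Only one bit set => Yes

Yes


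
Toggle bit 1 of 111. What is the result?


111 ^ (1 << 1) = 111 ^ 2 = 109

109


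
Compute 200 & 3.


0b11001000 & 0b11 = 0b0 = 0

0


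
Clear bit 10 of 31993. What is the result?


31993 & ~(1 << 10) = 30969

30969


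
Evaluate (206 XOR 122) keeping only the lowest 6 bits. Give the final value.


Step 1: 206 ^ 122 = 180
Step 2: 180 & 63 = 52

52


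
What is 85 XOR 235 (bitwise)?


0b1010101 ^ 0b11101011 = 0b10111110 = 190

190


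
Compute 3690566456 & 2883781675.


0b11011011111110011001001100111000 & 0b10101011111000110000010000101011 = 0b10001011111000010000000000101000 = 2346778664

2346778664


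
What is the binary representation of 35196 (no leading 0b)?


35196 = 1000100101111100 in binary

1000100101111100


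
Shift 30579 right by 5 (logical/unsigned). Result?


0b111011101110011 >> 5 = 0b1110111011 = 955

955


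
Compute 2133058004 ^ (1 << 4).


2133058004 ^ (1 << 4) = 2133058004 ^ 16 = 2133057988

2133057988


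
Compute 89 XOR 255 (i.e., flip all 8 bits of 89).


89 ^ 255 = 166

166


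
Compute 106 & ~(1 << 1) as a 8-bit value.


106 & ~(1 << 1) = 104

104


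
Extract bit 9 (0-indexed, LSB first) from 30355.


0b111011010010011, position 9 = 1

1


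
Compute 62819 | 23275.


0b1111010101100011 | 0b101101011101011 = 0b1111111111101011 = 65515

65515


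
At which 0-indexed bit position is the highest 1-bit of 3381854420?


0b11001001100100110000000011010100. Highest set bit at position 31

31


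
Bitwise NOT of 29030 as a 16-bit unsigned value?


~0b111000101100110 = 0b1000111010011001 = 36505 (16-bit unsigned)

36505


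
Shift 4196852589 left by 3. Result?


0b11111010001001101110001101101101 << 3 = 0b11111010001001101110001101101101000 = 33574820712

33574820712


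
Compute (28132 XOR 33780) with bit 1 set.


Step 1: 28132 ^ 33780 = 60944
Step 2: 60944 | (1 << 1) = 60944 | 2 = 60946

60946


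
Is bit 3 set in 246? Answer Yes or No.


0b11110110, bit 3 = 0. No

No


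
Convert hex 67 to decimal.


67 hex = 103 decimal

103


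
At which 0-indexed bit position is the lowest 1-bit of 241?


0b11110001. Lowest set bit at position 0

0


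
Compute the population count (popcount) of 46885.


0b1011011100100101 has 9 set bits

9


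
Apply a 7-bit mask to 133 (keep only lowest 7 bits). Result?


133 & 127 = 5

5


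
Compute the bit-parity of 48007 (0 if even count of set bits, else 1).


0b1011101110000111 has 10 ones => parity 0

0


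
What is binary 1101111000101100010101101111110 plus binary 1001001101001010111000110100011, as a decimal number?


1101111000101100010101101111110 + 1001001101001010111000110100011 = 10111000101110111001110100100001 = 3099303201

3099303201


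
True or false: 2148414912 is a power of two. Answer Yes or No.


0b10000000000011100011010111000000. Multiple bits set => No

No


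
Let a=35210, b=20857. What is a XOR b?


35210 ^ 20857 = 55539

55539


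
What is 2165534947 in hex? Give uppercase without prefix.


2165534947 = 811370E3 hex

811370E3


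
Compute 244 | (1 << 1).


244 | (1 << 1) = 244 | 2 = 246

246


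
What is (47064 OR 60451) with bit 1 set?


Step 1: 47064 | 60451 = 65531
Step 2: 65531 | (1 << 1) = 65531 | 2 = 65531

65531


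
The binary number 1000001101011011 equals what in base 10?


1000001101011011 in decimal = 33627

33627


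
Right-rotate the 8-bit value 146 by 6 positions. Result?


Rotate 0b10010010 right by 6 (8-bit) = 0b1001010 = 74

74


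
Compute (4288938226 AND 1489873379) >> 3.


Step 1: 4288938226 & 1489873379 = 1485045986
Step 2: 1485045986 >> 3 = 185630748

185630748


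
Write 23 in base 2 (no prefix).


23 = 10111 in binary

10111


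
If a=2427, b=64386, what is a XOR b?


2427 ^ 64386 = 62201

62201


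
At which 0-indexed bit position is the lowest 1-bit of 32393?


0b111111010001001. Lowest set bit at position 0

0


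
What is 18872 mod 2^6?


18872 & 63 = 56

56


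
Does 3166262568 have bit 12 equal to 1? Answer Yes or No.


0b10111100101110010101010100101000, bit 12 = 1. Yes

Yes


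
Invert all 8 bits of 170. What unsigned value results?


170 ^ 255 = 85

85


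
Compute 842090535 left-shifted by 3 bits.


0b110010001100010100100000100111 << 3 = 0b110010001100010100100000100111000 = 6736724280

6736724280


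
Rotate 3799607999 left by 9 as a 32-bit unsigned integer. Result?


Rotate 0b11100010011110010110101010111111 left by 9 (32-bit) = 0b11110010110101010111111111000100 = 4074078148

4074078148


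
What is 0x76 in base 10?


76 hex = 118 decimal

118


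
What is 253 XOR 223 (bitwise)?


0b11111101 ^ 0b11011111 = 0b100010 = 34

34


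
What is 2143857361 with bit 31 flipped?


2143857361 ^ (1 << 31) = 2143857361 ^ 2147483648 = 4291341009

4291341009


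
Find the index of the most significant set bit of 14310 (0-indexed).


0b11011111100110. Highest set bit at position 13

13


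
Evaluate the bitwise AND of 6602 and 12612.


0b1100111001010 & 0b11000101000100 = 0b1000101000000 = 4416

4416


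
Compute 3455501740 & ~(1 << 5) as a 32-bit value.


3455501740 & ~(1 << 5) = 3455501708

3455501708


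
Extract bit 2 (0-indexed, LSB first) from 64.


0b1000000, position 2 = 0

0


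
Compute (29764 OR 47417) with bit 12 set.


Step 1: 29764 | 47417 = 64893
Step 2: 64893 | (1 << 12) = 64893 | 4096 = 64893

64893


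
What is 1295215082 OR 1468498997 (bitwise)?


0b1001101001100110110100111101010 | 0b1010111100001111000010000110101 = 0b1011111101101111110110111111111 = 1605889535

1605889535


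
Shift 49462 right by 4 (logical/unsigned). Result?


0b1100000100110110 >> 4 = 0b110000010011 = 3091

3091


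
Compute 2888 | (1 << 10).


2888 | (1 << 10) = 2888 | 1024 = 3912

3912


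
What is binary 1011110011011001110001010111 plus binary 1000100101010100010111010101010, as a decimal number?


1011110011011001110001010111 + 1000100101010100010111010101010 = 1010000011101111100101100000001 = 1350028033

1350028033


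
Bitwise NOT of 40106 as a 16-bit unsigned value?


~0b1001110010101010 = 0b110001101010101 = 25429 (16-bit unsigned)

25429


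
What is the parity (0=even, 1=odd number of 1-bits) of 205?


0b11001101 has 5 ones => parity 1

1


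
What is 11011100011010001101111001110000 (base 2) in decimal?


11011100011010001101111001110000 in decimal = 3697860208

3697860208


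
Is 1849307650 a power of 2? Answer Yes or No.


0b1101110001110100011001000000010. Multiple bits set => No

No


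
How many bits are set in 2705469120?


0b10100001010000100010111011000000 has 11 set bits

11


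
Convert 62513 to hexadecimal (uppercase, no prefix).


62513 = F431 hex

F431


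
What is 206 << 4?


0b11001110 << 4 = 0b110011100000 = 3296

3296


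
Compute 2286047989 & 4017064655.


0b10001000010000100101001011110101 & 0b11101111011011111000101011001111 = 0b10001000010000100000001011000101 = 2286027461

2286027461


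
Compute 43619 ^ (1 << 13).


43619 ^ (1 << 13) = 43619 ^ 8192 = 35427

35427


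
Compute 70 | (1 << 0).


70 | (1 << 0) = 70 | 1 = 71

71


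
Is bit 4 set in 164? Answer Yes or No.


0b10100100, bit 4 = 0. No

No


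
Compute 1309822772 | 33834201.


0b1001110000100100100111100110100 | 0b10000001000100010011011001 = 0b1001110000101100100111111111101 = 1310085117

1310085117


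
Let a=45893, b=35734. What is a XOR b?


45893 ^ 35734 = 14547

14547


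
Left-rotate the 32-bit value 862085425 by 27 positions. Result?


Rotate 0b110011011000100110000100110001 left by 27 (32-bit) = 0b10001001100110110001001100001001 = 2308641545

2308641545


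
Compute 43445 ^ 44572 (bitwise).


0b1010100110110101 ^ 0b1010111000011100 = 0b11110101001 = 1961

1961


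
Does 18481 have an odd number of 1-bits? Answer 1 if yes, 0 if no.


0b100100000110001 has 5 ones => parity 1

1


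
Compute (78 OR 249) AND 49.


Step 1: 78 | 249 = 255
Step 2: 255 & 49 = 49

49


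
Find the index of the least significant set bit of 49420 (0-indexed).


0b1100000100001100. Lowest set bit at position 2

2


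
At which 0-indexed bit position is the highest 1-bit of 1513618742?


0b1011010001101111111110100110110. Highest set bit at position 30

30


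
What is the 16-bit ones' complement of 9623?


9623 ^ 65535 = 55912

55912


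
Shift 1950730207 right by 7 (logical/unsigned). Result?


0b1110100010001011100011111011111 >> 7 = 0b111010001000101110001111 = 15240079

15240079


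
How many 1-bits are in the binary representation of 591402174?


0b100011010000000001010010111110 has 12 set bits

12


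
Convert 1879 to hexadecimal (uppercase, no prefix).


1879 = 757 hex

757


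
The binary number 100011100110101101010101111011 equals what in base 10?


100011100110101101010101111011 in decimal = 597349755

597349755


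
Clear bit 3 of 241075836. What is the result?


241075836 & ~(1 << 3) = 241075828

241075828


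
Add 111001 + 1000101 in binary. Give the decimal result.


111001 + 1000101 = 1111110 = 126

126


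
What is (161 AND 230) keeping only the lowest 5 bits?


Step 1: 161 & 230 = 160
Step 2: 160 & 31 = 0

0


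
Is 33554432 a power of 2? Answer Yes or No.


0b10000000000000000000000000. Only one bit set => Yes

Yes


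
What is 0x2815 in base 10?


2815 hex = 10261 decimal

10261


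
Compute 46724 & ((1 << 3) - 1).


46724 & 7 = 4

4


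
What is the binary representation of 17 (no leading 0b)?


17 = 10001 in binary

10001


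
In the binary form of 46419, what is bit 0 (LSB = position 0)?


0b1011010101010011, position 0 = 1

1


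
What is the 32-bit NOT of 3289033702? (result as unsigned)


~0b11000100000010101010101111100110 = 0b111011111101010101010000011001 = 1005933593 (32-bit unsigned)

1005933593


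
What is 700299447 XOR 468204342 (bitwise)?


0b101001101111011011100010110111 ^ 0b11011111010000011101100110110 = 0b110010010101011000001110000001 = 844465025

844465025


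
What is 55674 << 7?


0b1101100101111010 << 7 = 0b11011001011110100000000 = 7126272

7126272


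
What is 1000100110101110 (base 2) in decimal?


1000100110101110 in decimal = 35246

35246


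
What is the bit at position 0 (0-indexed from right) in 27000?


0b110100101111000, position 0 = 0

0


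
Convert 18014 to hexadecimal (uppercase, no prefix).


18014 = 465E hex

465E


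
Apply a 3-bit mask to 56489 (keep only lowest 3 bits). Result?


56489 & 7 = 1

1


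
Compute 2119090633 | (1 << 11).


2119090633 | (1 << 11) = 2119090633 | 2048 = 2119092681

2119092681


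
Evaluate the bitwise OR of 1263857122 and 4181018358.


0b1001011010101001110110111100010 | 0b11111001001101010100011011110110 = 0b11111011011101011110111111110110 = 4218810358

4218810358


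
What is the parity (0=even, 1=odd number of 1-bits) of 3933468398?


0b11101010011100111111011011101110 has 22 ones => parity 0

0


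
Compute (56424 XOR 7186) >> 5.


Step 1: 56424 ^ 7186 = 49274
Step 2: 49274 >> 5 = 1539

1539


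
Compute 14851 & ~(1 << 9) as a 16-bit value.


14851 & ~(1 << 9) = 14339

14339


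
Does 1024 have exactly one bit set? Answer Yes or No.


0b10000000000. Only one bit set => Yes

Yes


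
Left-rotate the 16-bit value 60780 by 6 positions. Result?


Rotate 0b1110110101101100 left by 6 (16-bit) = 0b101101100111011 = 23355

23355


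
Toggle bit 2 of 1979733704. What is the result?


1979733704 ^ (1 << 2) = 1979733704 ^ 4 = 1979733708

1979733708


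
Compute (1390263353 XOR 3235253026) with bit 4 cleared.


Step 1: 1390263353 ^ 3235253026 = 2450241307
Step 2: 2450241307 & ~(1 << 4) = 2450241291

2450241291


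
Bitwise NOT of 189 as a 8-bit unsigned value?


~0b10111101 = 0b1000010 = 66 (8-bit unsigned)

66


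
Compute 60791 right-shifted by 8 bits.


0b1110110101110111 >> 8 = 0b11101101 = 237

237


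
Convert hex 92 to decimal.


92 hex = 146 decimal

146


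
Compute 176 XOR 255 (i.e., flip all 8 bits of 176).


176 ^ 255 = 79

79


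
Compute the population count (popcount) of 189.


0b10111101 has 6 set bits

6


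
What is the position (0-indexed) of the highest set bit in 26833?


0b110100011010001. Highest set bit at position 14

14


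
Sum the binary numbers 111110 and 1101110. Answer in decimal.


111110 + 1101110 = 10101100 = 172

172


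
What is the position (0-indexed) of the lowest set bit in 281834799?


0b10000110011000111010100101111. Lowest set bit at position 0

0


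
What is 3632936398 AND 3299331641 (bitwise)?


0b11011000100010100011010111001110 & 0b11000100101001111100111000111001 = 0b11000000100000100000010000001000 = 3229746184

3229746184


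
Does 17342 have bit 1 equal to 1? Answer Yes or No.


0b100001110111110, bit 1 = 1. Yes

Yes


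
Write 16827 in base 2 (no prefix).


16827 = 100000110111011 in binary

100000110111011


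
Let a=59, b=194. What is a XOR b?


59 ^ 194 = 249

249


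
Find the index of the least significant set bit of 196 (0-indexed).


0b11000100. Lowest set bit at position 2

2


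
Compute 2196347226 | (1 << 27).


2196347226 | (1 << 27) = 2196347226 | 134217728 = 2330564954

2330564954


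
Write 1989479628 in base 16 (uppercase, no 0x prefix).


1989479628 = 76950CCC hex

76950CCC


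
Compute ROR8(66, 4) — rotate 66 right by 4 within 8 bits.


Rotate 0b1000010 right by 4 (8-bit) = 0b100100 = 36

36


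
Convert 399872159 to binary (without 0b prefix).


399872159 = 10111110101011001000010011111 in binary

10111110101011001000010011111


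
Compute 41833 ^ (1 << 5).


41833 ^ (1 << 5) = 41833 ^ 32 = 41801

41801


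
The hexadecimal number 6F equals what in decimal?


6F hex = 111 decimal

111


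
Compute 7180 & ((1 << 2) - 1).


7180 & 3 = 0

0


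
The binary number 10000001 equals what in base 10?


10000001 in decimal = 129

129


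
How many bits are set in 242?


0b11110010 has 5 set bits

5


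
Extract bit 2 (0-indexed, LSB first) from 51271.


0b1100100001000111, position 2 = 1

1


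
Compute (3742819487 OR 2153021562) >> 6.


Step 1: 3742819487 | 2153021562 = 3747013887
Step 2: 3747013887 >> 6 = 58547091

58547091


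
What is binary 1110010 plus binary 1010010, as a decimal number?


1110010 + 1010010 = 11000100 = 196

196


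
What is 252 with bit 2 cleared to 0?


252 & ~(1 << 2) = 248

248


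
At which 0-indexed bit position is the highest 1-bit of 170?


0b10101010. Highest set bit at position 7

7


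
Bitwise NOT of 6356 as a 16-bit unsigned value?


~0b1100011010100 = 0b1110011100101011 = 59179 (16-bit unsigned)

59179


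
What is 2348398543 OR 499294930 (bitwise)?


0b10001011111110011011011111001111 | 0b11101110000101010001011010010 = 0b10011111111110111011011111011111 = 2684073951

2684073951
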